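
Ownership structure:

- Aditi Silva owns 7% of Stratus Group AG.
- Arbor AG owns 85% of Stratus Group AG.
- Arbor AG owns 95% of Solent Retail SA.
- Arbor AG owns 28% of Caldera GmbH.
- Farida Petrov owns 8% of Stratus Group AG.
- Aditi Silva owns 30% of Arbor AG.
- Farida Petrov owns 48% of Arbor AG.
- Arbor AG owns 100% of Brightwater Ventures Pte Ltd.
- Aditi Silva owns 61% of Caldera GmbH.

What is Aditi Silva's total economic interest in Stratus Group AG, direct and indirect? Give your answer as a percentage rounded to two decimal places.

Aditi reaches Stratus along 2 paths.
Via Arbor: 30% × 85% = 25.5%.
Direct stake: 7% = 7%.
Total: 25.5% + 7% = 32.5%.
Rounded: 32.50%.

32.50%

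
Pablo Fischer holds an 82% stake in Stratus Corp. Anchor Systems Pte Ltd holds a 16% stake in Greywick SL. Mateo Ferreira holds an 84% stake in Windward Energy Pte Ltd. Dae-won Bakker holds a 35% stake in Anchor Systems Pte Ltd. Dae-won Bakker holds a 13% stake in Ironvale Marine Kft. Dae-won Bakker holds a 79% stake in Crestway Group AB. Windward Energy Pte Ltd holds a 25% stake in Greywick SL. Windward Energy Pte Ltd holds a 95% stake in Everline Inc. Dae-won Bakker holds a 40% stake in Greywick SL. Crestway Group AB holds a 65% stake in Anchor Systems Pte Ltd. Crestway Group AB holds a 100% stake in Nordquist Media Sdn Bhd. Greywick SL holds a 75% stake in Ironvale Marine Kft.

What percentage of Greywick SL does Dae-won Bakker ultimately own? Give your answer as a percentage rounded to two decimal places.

53.82%

Dae-won reaches Greywick along 3 paths.
Direct stake: 40% = 40%.
Via Anchor: 35% × 16% = 5.6%.
Via Crestway → Anchor: 79% × 65% × 16% = 8.216%.
Total: 40% + 5.6% + 8.216% = 53.816%.
Rounded: 53.82%.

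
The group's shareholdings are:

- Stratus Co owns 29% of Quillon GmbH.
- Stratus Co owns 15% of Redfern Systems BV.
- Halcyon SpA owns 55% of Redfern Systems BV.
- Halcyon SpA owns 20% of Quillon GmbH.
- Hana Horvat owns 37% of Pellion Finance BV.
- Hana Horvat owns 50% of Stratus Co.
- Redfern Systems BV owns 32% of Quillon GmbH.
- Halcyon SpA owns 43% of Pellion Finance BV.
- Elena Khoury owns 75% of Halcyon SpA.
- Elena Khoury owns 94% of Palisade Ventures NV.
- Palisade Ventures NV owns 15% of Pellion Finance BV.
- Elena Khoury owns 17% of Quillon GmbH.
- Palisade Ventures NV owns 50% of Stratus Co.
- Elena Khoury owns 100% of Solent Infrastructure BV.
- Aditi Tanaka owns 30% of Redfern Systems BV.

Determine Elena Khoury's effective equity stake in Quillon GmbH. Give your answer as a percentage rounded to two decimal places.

Elena reaches Quillon along 5 paths.
Via Halcyon: 75% × 20% = 15%.
Via Palisade → Stratus: 94% × 50% × 29% = 13.63%.
Via Palisade → Stratus → Redfern: 94% × 50% × 15% × 32% = 2.256%.
Via Halcyon → Redfern: 75% × 55% × 32% = 13.2%.
Direct stake: 17% = 17%.
Total: 15% + 13.63% + 2.256% + 13.2% + 17% = 61.086%.
Rounded: 61.09%.

61.09%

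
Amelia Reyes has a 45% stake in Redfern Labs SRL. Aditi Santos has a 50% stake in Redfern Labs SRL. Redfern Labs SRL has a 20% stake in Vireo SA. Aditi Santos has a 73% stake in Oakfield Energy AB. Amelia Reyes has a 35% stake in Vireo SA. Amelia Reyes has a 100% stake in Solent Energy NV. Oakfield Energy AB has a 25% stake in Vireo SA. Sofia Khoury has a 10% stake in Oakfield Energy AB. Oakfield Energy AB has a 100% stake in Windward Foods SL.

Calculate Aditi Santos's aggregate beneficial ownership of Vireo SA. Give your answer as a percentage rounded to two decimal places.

Aditi reaches Vireo along 2 paths.
Via Redfern: 50% × 20% = 10%.
Via Oakfield: 73% × 25% = 18.25%.
Total: 10% + 18.25% = 28.25%.

28.25%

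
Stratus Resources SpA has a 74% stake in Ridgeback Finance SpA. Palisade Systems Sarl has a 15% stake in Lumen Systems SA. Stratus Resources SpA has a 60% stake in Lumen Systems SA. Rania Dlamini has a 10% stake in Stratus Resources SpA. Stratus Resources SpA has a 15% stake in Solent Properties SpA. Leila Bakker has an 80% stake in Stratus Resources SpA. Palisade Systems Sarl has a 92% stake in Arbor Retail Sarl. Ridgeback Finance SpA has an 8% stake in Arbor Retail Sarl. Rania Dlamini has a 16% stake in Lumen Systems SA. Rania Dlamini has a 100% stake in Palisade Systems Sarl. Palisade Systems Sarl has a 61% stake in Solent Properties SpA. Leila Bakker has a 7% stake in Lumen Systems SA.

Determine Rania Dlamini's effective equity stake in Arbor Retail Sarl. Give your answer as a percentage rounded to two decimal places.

92.59%

Rania reaches Arbor along 2 paths.
Via Stratus → Ridgeback: 10% × 74% × 8% = 0.592%.
Via Palisade: 100% × 92% = 92%.
Total: 0.592% + 92% = 92.592%.
Rounded: 92.59%.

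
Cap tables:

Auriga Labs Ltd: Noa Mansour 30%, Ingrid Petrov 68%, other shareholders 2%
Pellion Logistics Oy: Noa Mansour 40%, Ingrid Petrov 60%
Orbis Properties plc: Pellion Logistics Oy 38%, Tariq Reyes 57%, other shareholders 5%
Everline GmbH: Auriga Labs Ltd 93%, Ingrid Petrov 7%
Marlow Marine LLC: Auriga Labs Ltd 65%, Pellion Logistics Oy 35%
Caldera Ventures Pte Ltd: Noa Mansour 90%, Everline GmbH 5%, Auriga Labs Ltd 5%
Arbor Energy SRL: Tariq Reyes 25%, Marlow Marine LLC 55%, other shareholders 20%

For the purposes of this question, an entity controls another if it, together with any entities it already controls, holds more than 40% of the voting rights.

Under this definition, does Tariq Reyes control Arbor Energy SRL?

No

Tariq holds 57% of Orbis, so Tariq controls Orbis.
In Arbor, Tariq's side holds only 25%, not > 40%.
So Tariq does not control Arbor.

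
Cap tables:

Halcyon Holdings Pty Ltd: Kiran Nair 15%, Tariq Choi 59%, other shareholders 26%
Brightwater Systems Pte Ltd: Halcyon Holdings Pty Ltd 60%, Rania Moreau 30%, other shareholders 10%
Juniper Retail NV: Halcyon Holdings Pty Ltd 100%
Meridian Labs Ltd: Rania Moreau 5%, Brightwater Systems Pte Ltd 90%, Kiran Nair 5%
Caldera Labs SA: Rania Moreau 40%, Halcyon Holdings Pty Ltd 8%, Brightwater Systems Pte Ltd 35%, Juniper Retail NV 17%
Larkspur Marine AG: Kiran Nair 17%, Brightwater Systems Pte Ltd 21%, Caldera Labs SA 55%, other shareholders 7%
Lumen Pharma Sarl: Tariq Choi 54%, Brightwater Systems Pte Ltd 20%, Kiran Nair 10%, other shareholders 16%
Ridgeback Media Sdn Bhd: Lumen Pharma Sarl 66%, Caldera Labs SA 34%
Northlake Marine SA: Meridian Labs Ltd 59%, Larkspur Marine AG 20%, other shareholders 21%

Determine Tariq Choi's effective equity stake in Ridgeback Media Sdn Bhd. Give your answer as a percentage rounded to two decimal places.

49.54%

Tariq reaches Ridgeback along 5 paths.
Via Lumen: 54% × 66% = 35.64%.
Via Halcyon → Brightwater → Lumen: 59% × 60% × 20% × 66% = 4.6728%.
Via Halcyon → Caldera: 59% × 8% × 34% = 1.6048%.
Via Halcyon → Brightwater → Caldera: 59% × 60% × 35% × 34% = 4.2126%.
Via Halcyon → Juniper → Caldera: 59% × 100% × 17% × 34% = 3.4102%.
Total: 35.64% + 4.6728% + 1.6048% + 4.2126% + 3.4102% = 49.5404%.
Rounded: 49.54%.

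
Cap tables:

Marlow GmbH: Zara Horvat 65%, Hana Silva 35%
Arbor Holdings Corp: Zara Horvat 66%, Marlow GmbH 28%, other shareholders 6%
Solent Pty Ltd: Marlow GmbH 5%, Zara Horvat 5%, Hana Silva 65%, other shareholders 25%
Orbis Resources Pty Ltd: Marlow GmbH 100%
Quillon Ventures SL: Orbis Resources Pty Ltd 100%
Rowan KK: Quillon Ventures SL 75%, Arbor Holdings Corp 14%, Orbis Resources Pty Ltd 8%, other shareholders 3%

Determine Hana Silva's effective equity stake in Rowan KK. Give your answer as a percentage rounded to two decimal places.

Hana reaches Rowan along 3 paths.
Via Marlow → Orbis → Quillon: 35% × 100% × 100% × 75% = 26.25%.
Via Marlow → Arbor: 35% × 28% × 14% = 1.372%.
Via Marlow → Orbis: 35% × 100% × 8% = 2.8%.
Total: 26.25% + 1.372% + 2.8% = 30.422%.
Rounded: 30.42%.

30.42%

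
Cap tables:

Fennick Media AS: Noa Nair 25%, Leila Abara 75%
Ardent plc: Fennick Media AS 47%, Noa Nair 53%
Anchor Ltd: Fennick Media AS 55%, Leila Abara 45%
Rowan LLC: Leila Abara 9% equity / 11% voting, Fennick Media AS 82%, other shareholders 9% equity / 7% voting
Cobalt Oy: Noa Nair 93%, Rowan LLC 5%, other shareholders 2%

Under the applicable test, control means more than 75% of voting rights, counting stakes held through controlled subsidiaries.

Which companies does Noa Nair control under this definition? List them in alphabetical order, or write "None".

Cobalt Oy

Noa holds 93% of Cobalt, so Noa controls Cobalt.
No other company's threshold is met.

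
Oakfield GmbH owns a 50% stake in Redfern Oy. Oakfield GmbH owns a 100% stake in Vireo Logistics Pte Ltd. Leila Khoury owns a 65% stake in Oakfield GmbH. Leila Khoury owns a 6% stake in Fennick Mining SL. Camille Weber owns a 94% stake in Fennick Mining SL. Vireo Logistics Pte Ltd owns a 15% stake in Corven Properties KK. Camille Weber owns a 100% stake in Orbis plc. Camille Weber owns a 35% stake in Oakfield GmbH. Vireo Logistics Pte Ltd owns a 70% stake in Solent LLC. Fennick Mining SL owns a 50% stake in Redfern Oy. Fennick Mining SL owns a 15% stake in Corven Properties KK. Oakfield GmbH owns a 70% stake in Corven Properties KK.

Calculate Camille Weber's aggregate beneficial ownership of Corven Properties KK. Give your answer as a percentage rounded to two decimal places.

43.85%

Camille reaches Corven along 3 paths.
Via Fennick: 94% × 15% = 14.1%.
Via Oakfield: 35% × 70% = 24.5%.
Via Oakfield → Vireo: 35% × 100% × 15% = 5.25%.
Total: 14.1% + 24.5% + 5.25% = 43.85%.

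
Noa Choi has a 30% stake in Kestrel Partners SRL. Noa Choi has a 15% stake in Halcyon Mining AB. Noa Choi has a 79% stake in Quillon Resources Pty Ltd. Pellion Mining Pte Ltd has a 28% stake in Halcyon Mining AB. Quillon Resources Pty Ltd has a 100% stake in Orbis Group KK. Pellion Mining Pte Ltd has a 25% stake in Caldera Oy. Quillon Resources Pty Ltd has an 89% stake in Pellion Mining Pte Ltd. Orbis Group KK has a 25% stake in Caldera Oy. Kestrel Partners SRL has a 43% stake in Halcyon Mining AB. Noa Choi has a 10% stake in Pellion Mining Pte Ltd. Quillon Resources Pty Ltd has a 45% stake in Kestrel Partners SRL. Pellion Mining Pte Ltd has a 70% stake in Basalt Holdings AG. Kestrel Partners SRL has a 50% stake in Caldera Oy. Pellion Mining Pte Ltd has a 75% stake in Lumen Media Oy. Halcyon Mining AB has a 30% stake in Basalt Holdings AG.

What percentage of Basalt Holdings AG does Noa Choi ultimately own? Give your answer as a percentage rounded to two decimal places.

Noa reaches Basalt along 7 paths.
Via Pellion: 10% × 70% = 7%.
Via Quillon → Pellion: 79% × 89% × 70% = 49.217%.
Via Quillon → Kestrel → Halcyon: 79% × 45% × 43% × 30% = 4.58595%.
Via Kestrel → Halcyon: 30% × 43% × 30% = 3.87%.
Via Pellion → Halcyon: 10% × 28% × 30% = 0.84%.
Via Quillon → Pellion → Halcyon: 79% × 89% × 28% × 30% = 5.90604%.
Via Halcyon: 15% × 30% = 4.5%.
Total: 7% + 49.217% + 4.58595% + 3.87% + 0.84% + 5.90604% + 4.5% = 75.91899%.
Rounded: 75.92%.

75.92%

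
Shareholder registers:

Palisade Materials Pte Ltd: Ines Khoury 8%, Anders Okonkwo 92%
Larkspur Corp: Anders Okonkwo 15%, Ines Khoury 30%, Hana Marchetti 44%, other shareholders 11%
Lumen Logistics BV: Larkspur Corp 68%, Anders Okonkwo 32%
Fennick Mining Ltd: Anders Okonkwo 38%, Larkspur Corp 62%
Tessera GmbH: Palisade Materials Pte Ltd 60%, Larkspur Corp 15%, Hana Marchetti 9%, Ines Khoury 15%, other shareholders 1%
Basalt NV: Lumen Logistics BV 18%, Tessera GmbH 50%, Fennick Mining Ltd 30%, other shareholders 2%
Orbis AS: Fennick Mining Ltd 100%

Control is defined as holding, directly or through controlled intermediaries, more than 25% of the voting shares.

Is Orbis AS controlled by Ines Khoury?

Yes

Ines holds 30% of Larkspur, so Ines controls Larkspur.
Larkspur holds 62% of Fennick, so Ines controls Fennick.
Fennick holds 100% of Orbis, so Ines controls Orbis.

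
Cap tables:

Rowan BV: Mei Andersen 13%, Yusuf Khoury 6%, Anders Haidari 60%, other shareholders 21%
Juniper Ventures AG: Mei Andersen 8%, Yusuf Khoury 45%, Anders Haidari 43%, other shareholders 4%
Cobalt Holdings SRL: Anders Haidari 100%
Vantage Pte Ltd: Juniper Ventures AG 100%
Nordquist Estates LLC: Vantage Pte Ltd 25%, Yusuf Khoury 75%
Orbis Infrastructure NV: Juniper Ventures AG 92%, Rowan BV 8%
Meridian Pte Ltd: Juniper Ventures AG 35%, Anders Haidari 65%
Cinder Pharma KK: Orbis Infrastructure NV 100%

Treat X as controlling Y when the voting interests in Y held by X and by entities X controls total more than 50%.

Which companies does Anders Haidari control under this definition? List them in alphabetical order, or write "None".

Anders holds 60% of Rowan, so Anders controls Rowan.
Anders holds 100% of Cobalt, so Anders controls Cobalt.
Anders holds 65% of Meridian, so Anders controls Meridian.
No other company's threshold is met.

Cobalt Holdings SRL, Meridian Pte Ltd, Rowan BV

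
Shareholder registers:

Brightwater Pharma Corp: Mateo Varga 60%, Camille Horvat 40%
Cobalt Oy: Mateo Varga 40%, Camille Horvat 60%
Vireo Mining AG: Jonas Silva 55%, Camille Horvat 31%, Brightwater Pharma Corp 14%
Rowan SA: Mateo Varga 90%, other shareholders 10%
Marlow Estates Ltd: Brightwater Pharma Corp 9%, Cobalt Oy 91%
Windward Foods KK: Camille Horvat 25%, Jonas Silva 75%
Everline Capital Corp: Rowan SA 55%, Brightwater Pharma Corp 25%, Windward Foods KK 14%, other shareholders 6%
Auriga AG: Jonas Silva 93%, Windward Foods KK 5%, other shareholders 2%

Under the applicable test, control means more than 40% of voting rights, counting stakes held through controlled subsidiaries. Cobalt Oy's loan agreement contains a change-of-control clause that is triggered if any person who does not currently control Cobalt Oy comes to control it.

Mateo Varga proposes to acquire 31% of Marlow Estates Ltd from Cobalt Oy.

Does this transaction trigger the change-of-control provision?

No

The purchase adds only to Mateo's holdings (Cobalt's stake shrinks), so Mateo is the only person who could newly come to control Cobalt.
Mateo holds 60% of Brightwater, so Mateo controls Brightwater.
Mateo holds 90% of Rowan, so Mateo controls Rowan.
Rowan and Brightwater together hold 55% + 25% = 80% of Everline, so Mateo controls Everline.
In Cobalt, Mateo's side holds only 40%, not > 40%.
So before the transaction, Mateo does not control Cobalt.
After the purchase, Mateo holds 31% of Marlow directly, and Cobalt's stake falls to 60%.
Mateo's side now holds 9% + 31% = 40% of Marlow, not > 40%, so Mateo still does not control Marlow.
After the transaction, Mateo's side holds 40% of Cobalt, not > 40%, so Mateo still does not control Cobalt.
No new person acquires control, so the clause is not triggered.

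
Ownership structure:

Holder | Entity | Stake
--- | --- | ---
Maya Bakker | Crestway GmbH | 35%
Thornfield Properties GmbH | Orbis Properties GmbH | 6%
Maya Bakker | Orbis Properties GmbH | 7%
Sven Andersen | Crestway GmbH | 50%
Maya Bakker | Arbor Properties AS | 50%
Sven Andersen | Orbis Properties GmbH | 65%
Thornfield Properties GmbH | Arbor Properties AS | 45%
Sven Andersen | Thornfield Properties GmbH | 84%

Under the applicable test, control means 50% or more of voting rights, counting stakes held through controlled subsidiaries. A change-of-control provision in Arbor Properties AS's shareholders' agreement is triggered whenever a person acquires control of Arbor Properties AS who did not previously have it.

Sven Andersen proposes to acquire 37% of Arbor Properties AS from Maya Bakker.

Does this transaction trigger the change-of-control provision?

The purchase adds only to Sven's holdings (Maya's stake shrinks), so Sven is the only person who could newly come to control Arbor.
Sven holds 84% of Thornfield, so Sven controls Thornfield.
Sven and Thornfield together hold 65% + 6% = 71% of Orbis, so Sven controls Orbis.
Sven holds 50% of Crestway, so Sven controls Crestway.
In Arbor, Sven's side holds only 45%, not ≥ 50%.
So before the transaction, Sven does not control Arbor.
After the purchase, Sven holds 37% of Arbor directly, and Maya's stake falls to 13%.
Thornfield and Sven together hold 45% + 37% = 82% of Arbor, so Sven controls Arbor.
Sven did not control Arbor before and does after, so the clause is triggered.

Yes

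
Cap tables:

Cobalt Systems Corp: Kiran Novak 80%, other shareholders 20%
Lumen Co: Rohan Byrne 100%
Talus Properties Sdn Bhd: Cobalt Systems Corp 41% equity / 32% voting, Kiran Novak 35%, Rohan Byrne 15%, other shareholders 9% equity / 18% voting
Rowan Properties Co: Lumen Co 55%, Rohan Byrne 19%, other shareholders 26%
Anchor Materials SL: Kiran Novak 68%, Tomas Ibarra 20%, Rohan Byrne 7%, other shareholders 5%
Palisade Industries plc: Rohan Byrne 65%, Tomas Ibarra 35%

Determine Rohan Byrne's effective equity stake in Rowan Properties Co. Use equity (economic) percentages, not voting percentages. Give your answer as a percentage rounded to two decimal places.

74.00%

Rohan reaches Rowan along 2 paths.
Via Lumen: 100% × 55% = 55%.
Direct stake: 19% = 19%.
Total: 55% + 19% = 74%.
Rounded: 74.00%.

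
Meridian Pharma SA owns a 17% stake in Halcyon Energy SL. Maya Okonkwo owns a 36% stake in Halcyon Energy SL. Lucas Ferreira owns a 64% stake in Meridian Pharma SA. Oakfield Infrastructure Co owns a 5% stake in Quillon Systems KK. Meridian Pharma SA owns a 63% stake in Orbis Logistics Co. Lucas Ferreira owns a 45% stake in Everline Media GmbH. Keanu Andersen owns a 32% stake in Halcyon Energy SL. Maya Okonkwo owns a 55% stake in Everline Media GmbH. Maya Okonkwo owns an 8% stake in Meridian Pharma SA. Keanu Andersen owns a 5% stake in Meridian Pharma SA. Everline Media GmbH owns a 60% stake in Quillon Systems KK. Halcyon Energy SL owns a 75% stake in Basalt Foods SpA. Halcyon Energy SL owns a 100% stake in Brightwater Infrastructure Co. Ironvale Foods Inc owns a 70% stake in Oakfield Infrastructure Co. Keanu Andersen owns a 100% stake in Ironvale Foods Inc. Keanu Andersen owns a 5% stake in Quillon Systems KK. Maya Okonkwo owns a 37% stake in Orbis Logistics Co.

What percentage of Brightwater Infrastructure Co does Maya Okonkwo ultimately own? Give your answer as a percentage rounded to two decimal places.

Maya reaches Brightwater along 2 paths.
Via Halcyon: 36% × 100% = 36%.
Via Meridian → Halcyon: 8% × 17% × 100% = 1.36%.
Total: 36% + 1.36% = 37.36%.

37.36%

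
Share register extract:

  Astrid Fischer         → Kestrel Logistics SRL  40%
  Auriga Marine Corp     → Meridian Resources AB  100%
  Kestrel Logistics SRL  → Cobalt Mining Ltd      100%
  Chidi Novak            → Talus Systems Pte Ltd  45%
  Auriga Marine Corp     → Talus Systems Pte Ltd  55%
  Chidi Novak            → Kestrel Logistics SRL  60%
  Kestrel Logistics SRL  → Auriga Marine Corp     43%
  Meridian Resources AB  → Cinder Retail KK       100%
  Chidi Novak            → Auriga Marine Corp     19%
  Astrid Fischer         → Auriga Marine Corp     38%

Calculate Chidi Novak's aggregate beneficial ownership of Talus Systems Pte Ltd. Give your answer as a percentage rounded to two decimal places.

Chidi reaches Talus along 3 paths.
Direct stake: 45% = 45%.
Via Kestrel → Auriga: 60% × 43% × 55% = 14.19%.
Via Auriga: 19% × 55% = 10.45%.
Total: 45% + 14.19% + 10.45% = 69.64%.

69.64%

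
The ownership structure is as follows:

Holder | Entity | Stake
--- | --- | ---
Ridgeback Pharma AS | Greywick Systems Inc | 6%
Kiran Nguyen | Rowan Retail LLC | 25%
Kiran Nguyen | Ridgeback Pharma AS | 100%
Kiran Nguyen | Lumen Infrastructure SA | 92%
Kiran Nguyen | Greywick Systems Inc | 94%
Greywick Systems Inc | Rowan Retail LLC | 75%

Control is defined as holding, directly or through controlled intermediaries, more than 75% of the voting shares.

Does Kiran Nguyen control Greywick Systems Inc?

Yes

Kiran holds 100% of Ridgeback, so Kiran controls Ridgeback.
Kiran and Ridgeback together hold 94% + 6% = 100% of Greywick, so Kiran controls Greywick.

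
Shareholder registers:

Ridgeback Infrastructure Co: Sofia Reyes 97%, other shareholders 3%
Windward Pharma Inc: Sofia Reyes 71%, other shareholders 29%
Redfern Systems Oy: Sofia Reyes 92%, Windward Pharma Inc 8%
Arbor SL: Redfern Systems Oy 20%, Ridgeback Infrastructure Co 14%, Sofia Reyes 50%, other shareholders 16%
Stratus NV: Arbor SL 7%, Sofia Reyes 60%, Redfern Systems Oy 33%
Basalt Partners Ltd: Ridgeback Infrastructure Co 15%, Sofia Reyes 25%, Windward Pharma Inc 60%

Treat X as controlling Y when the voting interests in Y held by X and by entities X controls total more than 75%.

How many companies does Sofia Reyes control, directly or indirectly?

4

Sofia holds 97% of Ridgeback, so Sofia controls Ridgeback.
Sofia holds 92% of Redfern, so Sofia controls Redfern.
Redfern and Ridgeback and Sofia together hold 20% + 14% + 50% = 84% of Arbor, so Sofia controls Arbor.
Arbor and Sofia and Redfern together hold 7% + 60% + 33% = 100% of Stratus, so Sofia controls Stratus.
No other company's threshold is met.
Sofia controls 4 companies.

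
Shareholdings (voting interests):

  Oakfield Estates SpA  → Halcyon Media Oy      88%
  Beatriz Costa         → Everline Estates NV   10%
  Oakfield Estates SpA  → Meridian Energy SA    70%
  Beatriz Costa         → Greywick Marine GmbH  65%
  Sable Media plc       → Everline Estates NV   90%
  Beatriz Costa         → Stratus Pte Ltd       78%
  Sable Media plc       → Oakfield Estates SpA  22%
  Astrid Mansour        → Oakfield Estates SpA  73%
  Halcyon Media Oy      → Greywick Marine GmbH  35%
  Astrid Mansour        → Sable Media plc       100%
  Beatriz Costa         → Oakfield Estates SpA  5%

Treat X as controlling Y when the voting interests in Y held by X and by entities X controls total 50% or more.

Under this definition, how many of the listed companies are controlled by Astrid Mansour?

Astrid holds 100% of Sable, so Astrid controls Sable.
Astrid and Sable together hold 73% + 22% = 95% of Oakfield, so Astrid controls Oakfield.
Sable holds 90% of Everline, so Astrid controls Everline.
Oakfield holds 88% of Halcyon, so Astrid controls Halcyon.
Oakfield holds 70% of Meridian, so Astrid controls Meridian.
No other company's threshold is met.
Astrid controls 5 companies.

5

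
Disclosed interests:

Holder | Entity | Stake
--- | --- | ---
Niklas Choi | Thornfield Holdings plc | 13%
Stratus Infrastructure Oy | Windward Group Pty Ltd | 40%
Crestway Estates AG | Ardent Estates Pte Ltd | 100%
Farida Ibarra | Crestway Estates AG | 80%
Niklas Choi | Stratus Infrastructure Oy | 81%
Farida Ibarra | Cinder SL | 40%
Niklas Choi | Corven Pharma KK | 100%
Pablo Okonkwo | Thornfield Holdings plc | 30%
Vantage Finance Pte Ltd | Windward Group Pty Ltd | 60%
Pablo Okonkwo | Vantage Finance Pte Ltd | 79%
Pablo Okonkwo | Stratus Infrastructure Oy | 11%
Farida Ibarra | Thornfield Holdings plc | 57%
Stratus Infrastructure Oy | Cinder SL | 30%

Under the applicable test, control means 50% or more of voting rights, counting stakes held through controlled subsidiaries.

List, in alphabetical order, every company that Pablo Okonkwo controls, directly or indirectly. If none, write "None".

Pablo holds 79% of Vantage, so Pablo controls Vantage.
Vantage holds 60% of Windward, so Pablo controls Windward.
No other company's threshold is met.

Vantage Finance Pte Ltd, Windward Group Pty Ltd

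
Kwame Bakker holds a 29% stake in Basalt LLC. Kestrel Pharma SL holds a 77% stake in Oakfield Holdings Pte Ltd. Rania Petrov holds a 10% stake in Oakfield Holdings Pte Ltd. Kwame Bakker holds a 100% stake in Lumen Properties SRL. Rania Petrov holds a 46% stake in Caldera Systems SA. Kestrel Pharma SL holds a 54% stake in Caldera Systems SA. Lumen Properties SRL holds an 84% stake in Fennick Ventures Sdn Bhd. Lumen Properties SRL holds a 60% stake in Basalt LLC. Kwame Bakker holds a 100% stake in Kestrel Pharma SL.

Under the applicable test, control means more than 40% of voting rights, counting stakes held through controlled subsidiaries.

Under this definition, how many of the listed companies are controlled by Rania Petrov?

1

Rania holds 46% of Caldera, so Rania controls Caldera.
No other company's threshold is met.
Rania controls 1 company.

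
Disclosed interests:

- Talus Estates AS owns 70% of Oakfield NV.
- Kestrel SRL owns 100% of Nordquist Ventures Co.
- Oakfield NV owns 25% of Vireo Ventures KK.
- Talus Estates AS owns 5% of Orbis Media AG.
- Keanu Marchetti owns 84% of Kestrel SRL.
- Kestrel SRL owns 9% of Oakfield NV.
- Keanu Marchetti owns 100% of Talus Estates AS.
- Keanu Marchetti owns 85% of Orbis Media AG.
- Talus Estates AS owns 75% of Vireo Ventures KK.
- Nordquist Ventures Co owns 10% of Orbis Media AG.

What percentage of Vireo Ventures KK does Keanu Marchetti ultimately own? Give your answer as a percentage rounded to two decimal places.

94.39%

Keanu reaches Vireo along 3 paths.
Via Kestrel → Oakfield: 84% × 9% × 25% = 1.89%.
Via Talus → Oakfield: 100% × 70% × 25% = 17.5%.
Via Talus: 100% × 75% = 75%.
Total: 1.89% + 17.5% + 75% = 94.39%.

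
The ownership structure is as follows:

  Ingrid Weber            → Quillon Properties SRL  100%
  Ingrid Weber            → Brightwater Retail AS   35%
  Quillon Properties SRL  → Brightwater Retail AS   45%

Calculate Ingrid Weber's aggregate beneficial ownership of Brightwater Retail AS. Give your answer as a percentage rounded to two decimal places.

Ingrid reaches Brightwater along 2 paths.
Via Quillon: 100% × 45% = 45%.
Direct stake: 35% = 35%.
Total: 45% + 35% = 80%.
Rounded: 80.00%.

80.00%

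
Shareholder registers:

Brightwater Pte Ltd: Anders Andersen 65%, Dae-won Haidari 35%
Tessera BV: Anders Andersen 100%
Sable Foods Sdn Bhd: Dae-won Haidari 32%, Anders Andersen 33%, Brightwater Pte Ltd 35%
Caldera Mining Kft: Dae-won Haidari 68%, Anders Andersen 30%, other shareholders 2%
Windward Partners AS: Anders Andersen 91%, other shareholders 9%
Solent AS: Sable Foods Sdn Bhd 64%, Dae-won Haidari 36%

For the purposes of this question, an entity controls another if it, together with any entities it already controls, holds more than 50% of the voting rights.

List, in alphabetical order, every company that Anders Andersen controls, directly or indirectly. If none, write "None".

Brightwater Pte Ltd, Sable Foods Sdn Bhd, Solent AS, Tessera BV, Windward Partners AS

Anders holds 65% of Brightwater, so Anders controls Brightwater.
Anders holds 100% of Tessera, so Anders controls Tessera.
Anders and Brightwater together hold 33% + 35% = 68% of Sable, so Anders controls Sable.
Anders holds 91% of Windward, so Anders controls Windward.
Sable holds 64% of Solent, so Anders controls Solent.
No other company's threshold is met.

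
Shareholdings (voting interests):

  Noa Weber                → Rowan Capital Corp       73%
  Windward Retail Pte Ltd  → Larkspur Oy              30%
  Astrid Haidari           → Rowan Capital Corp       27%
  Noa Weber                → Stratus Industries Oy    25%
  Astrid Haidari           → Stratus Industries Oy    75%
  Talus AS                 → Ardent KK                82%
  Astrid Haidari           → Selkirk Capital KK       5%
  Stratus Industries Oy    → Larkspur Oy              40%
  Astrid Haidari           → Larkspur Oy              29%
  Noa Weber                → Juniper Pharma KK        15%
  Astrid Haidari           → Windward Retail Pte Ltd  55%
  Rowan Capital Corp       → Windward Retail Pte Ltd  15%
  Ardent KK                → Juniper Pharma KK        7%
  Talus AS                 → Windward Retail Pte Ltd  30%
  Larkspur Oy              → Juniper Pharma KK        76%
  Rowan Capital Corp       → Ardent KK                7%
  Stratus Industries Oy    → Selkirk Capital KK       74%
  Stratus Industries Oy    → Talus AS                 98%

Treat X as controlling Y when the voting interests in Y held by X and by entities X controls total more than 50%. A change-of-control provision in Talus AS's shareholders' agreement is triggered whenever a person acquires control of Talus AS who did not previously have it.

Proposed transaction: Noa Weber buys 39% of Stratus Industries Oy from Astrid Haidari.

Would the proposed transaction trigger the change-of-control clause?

Yes

The purchase adds only to Noa's holdings (Astrid's stake shrinks), so Noa is the only person who could newly come to control Talus.
Noa holds 73% of Rowan, so Noa controls Rowan.
Neither Noa nor any entity Noa controls holds any voting interest in Talus.
So before the transaction, Noa does not control Talus.
After the purchase, Noa's direct stake in Stratus rises to 25% + 39% = 64%, and Astrid's stake falls to 36%.
Noa holds 64% of Stratus, so Noa controls Stratus.
Stratus holds 98% of Talus, so Noa controls Talus.
Noa did not control Talus before and does after, so the clause is triggered.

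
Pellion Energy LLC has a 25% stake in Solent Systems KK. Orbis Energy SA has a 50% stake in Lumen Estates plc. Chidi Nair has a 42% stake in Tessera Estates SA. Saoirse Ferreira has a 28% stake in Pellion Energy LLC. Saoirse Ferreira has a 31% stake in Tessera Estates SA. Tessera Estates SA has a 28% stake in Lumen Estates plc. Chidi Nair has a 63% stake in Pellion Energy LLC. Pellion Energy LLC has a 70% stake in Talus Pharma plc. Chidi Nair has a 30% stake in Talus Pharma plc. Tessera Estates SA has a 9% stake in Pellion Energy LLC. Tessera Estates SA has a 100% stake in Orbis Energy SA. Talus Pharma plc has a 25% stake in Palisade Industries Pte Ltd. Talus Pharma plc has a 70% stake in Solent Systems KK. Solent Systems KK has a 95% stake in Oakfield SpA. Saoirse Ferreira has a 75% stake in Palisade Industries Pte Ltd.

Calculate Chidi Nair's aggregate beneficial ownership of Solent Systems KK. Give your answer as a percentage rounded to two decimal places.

70.42%

Chidi reaches Solent along 5 paths.
Via Pellion → Talus: 63% × 70% × 70% = 30.87%.
Via Tessera → Pellion → Talus: 42% × 9% × 70% × 70% = 1.8522%.
Via Talus: 30% × 70% = 21%.
Via Pellion: 63% × 25% = 15.75%.
Via Tessera → Pellion: 42% × 9% × 25% = 0.945%.
Total: 30.87% + 1.8522% + 21% + 15.75% + 0.945% = 70.4172%.
Rounded: 70.42%.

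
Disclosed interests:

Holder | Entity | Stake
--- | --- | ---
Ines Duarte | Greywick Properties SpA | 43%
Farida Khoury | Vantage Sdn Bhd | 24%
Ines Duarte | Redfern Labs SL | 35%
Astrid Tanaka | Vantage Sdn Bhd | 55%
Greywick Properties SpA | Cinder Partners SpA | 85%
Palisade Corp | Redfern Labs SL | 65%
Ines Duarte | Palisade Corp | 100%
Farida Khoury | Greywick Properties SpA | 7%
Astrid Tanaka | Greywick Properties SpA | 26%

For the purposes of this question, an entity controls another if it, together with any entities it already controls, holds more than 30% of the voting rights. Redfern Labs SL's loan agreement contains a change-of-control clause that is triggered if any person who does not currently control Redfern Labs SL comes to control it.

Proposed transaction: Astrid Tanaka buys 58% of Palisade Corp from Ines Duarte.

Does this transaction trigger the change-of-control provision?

Yes

The purchase adds only to Astrid's holdings (Ines's stake shrinks), so Astrid is the only person who could newly come to control Redfern.
Astrid holds 55% of Vantage, so Astrid controls Vantage.
Neither Astrid nor any entity Astrid controls holds any voting interest in Redfern.
So before the transaction, Astrid does not control Redfern.
After the purchase, Astrid holds 58% of Palisade directly, and Ines's stake falls to 42%.
Astrid holds 58% of Palisade, so Astrid controls Palisade.
Palisade holds 65% of Redfern, so Astrid controls Redfern.
Astrid did not control Redfern before and does after, so the clause is triggered.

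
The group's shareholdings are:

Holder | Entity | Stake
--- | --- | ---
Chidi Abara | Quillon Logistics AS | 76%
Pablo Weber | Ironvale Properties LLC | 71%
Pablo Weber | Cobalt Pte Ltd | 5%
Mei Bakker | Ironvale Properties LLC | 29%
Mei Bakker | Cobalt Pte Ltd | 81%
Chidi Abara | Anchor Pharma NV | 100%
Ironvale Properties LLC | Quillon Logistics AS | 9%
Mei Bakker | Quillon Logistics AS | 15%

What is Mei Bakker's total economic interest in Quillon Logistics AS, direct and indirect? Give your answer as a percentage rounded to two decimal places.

17.61%

Mei reaches Quillon along 2 paths.
Via Ironvale: 29% × 9% = 2.61%.
Direct stake: 15% = 15%.
Total: 2.61% + 15% = 17.61%.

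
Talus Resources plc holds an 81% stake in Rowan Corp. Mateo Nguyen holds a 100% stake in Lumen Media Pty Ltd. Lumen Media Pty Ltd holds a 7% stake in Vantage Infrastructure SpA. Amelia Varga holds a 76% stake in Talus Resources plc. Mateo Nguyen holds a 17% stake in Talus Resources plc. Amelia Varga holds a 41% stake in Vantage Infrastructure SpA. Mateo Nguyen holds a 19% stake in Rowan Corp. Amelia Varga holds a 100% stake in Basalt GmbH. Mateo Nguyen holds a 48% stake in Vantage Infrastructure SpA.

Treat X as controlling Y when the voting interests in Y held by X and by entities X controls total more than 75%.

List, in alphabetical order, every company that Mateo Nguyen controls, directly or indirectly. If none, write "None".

Mateo holds 100% of Lumen, so Mateo controls Lumen.
No other company's threshold is met.

Lumen Media Pty Ltd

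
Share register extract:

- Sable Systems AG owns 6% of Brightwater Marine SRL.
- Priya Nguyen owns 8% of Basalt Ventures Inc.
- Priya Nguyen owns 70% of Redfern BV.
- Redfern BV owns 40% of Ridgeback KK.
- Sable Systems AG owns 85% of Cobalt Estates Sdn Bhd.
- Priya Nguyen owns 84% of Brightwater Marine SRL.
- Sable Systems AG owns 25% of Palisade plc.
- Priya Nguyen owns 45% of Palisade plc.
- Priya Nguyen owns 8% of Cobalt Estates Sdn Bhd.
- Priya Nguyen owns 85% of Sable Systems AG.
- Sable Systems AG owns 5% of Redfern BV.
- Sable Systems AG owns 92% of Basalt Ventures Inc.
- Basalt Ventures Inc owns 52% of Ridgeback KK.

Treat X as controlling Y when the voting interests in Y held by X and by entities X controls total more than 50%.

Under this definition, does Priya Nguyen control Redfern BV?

Yes

Priya holds 85% of Sable, so Priya controls Sable.
Sable and Priya together hold 5% + 70% = 75% of Redfern, so Priya controls Redfern.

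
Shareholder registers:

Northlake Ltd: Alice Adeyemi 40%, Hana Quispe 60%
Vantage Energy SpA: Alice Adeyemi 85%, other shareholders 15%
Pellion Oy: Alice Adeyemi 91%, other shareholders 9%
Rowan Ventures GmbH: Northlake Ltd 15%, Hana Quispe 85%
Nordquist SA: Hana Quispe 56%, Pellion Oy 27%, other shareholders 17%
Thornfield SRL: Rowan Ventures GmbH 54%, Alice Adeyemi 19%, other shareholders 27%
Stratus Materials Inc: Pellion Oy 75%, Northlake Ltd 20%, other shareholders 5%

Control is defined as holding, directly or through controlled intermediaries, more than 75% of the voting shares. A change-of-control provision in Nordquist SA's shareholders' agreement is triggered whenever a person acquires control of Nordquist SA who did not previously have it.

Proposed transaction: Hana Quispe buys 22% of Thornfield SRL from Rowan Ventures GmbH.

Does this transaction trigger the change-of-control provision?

No

The purchase adds only to Hana's holdings (Rowan's stake shrinks), so Hana is the only person who could newly come to control Nordquist.
Hana holds 85% of Rowan, so Hana controls Rowan.
In Nordquist, Hana's side holds only 56%, not > 75%.
So before the transaction, Hana does not control Nordquist.
After the purchase, Hana holds 22% of Thornfield directly, and Rowan's stake falls to 32%.
Hana's side now holds 32% + 22% = 54% of Thornfield, not > 75%, so Hana still does not control Thornfield.
After the transaction, Hana's side holds 56% of Nordquist, not > 75%, so Hana still does not control Nordquist.
No new person acquires control, so the clause is not triggered.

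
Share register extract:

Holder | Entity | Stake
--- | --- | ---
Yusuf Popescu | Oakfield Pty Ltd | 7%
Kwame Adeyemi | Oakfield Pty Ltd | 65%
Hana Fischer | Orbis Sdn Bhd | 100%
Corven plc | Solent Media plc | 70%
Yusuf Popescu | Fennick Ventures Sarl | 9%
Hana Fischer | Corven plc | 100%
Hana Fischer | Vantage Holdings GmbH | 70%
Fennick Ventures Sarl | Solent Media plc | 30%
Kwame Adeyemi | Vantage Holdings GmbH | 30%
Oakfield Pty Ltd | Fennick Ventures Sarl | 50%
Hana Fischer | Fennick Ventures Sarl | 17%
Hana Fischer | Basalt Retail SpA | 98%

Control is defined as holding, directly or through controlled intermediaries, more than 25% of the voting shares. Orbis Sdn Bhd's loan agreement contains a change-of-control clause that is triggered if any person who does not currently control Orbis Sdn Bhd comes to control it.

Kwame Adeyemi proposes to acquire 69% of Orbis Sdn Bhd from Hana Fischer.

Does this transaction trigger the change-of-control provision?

The purchase adds only to Kwame's holdings (Hana's stake shrinks), so Kwame is the only person who could newly come to control Orbis.
Kwame holds 65% of Oakfield, so Kwame controls Oakfield.
Oakfield holds 50% of Fennick, so Kwame controls Fennick.
Fennick holds 30% of Solent, so Kwame controls Solent.
Kwame holds 30% of Vantage, so Kwame controls Vantage.
Neither Kwame nor any entity Kwame controls holds any voting interest in Orbis.
So before the transaction, Kwame does not control Orbis.
After the purchase, Kwame holds 69% of Orbis directly, and Hana's stake falls to 31%.
Kwame holds 69% of Orbis, so Kwame controls Orbis.
Kwame did not control Orbis before and does after, so the clause is triggered.

Yes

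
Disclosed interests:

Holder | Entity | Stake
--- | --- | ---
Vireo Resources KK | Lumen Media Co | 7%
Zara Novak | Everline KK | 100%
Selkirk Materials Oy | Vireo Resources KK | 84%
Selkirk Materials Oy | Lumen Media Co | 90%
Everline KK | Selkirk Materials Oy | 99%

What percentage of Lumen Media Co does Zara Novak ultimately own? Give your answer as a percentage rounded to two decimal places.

Zara reaches Lumen along 2 paths.
Via Everline → Selkirk → Vireo: 100% × 99% × 84% × 7% = 5.8212%.
Via Everline → Selkirk: 100% × 99% × 90% = 89.1%.
Total: 5.8212% + 89.1% = 94.9212%.
Rounded: 94.92%.

94.92%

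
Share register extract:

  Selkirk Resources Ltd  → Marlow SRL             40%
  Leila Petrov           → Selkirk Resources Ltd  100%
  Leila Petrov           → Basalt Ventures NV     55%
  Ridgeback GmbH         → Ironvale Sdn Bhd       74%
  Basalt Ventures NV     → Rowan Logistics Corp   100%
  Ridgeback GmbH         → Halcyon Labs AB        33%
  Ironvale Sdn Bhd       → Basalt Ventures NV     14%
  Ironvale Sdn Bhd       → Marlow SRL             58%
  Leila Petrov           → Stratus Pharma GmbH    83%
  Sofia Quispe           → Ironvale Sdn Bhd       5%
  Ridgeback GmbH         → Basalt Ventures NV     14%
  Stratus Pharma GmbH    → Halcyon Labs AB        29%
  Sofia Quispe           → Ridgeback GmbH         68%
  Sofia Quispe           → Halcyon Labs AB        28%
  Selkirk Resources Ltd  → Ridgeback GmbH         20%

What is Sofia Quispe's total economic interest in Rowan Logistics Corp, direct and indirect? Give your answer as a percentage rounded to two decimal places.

Sofia reaches Rowan along 3 paths.
Via Ridgeback → Basalt: 68% × 14% × 100% = 9.52%.
Via Ridgeback → Ironvale → Basalt: 68% × 74% × 14% × 100% = 7.0448%.
Via Ironvale → Basalt: 5% × 14% × 100% = 0.7%.
Total: 9.52% + 7.0448% + 0.7% = 17.2648%.
Rounded: 17.26%.

17.26%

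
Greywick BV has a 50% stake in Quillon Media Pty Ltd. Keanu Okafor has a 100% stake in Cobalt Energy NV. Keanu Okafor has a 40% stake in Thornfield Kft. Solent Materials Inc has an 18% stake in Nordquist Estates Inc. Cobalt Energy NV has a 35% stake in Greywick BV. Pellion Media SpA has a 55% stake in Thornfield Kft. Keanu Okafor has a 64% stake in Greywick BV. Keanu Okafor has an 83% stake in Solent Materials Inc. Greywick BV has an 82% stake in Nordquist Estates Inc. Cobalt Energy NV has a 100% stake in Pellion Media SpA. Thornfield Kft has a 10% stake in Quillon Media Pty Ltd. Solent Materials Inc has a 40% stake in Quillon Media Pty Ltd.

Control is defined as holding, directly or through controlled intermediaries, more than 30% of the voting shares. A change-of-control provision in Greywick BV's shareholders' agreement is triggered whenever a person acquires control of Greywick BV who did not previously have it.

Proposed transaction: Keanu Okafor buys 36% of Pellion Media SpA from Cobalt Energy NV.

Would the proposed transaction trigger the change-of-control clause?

No

The purchase adds only to Keanu's holdings (Cobalt's stake shrinks), so Keanu is the only person who could newly come to control Greywick.
Keanu holds 100% of Cobalt, so Keanu controls Cobalt.
Cobalt and Keanu together hold 35% + 64% = 99% of Greywick, so Keanu controls Greywick.
So Keanu already controls Greywick before the transaction.
After the purchase, Keanu holds 36% of Pellion directly, and Cobalt's stake falls to 64%.
Keanu controlled Greywick already, so this is not a new person acquiring control; every other person's position is unchanged or reduced.
No new person acquires control, so the clause is not triggered.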